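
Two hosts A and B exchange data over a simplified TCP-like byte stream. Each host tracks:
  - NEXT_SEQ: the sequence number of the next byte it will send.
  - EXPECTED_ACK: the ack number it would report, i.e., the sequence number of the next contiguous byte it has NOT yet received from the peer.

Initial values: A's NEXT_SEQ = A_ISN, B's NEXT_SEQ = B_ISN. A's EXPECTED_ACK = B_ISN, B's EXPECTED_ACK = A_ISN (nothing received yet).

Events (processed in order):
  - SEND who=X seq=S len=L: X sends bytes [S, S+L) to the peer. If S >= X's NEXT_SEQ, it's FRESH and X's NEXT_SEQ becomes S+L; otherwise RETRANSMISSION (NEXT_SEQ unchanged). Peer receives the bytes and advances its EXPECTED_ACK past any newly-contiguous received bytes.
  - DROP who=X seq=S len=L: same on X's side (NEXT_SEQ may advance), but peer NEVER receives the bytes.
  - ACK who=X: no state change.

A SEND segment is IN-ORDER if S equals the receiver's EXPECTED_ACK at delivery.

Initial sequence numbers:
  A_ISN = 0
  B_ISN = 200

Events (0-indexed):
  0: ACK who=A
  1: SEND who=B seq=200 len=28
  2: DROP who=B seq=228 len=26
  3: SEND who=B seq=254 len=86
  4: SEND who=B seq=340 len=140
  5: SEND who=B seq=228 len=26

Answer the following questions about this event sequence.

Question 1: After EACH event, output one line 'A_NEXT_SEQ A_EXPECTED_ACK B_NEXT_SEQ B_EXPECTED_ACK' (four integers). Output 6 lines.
0 200 200 0
0 228 228 0
0 228 254 0
0 228 340 0
0 228 480 0
0 480 480 0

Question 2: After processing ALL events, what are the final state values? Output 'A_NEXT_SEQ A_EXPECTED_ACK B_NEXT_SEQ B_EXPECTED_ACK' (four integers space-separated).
Answer: 0 480 480 0

Derivation:
After event 0: A_seq=0 A_ack=200 B_seq=200 B_ack=0
After event 1: A_seq=0 A_ack=228 B_seq=228 B_ack=0
After event 2: A_seq=0 A_ack=228 B_seq=254 B_ack=0
After event 3: A_seq=0 A_ack=228 B_seq=340 B_ack=0
After event 4: A_seq=0 A_ack=228 B_seq=480 B_ack=0
After event 5: A_seq=0 A_ack=480 B_seq=480 B_ack=0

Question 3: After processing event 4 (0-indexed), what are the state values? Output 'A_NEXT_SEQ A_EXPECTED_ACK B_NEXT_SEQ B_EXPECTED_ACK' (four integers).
After event 0: A_seq=0 A_ack=200 B_seq=200 B_ack=0
After event 1: A_seq=0 A_ack=228 B_seq=228 B_ack=0
After event 2: A_seq=0 A_ack=228 B_seq=254 B_ack=0
After event 3: A_seq=0 A_ack=228 B_seq=340 B_ack=0
After event 4: A_seq=0 A_ack=228 B_seq=480 B_ack=0

0 228 480 0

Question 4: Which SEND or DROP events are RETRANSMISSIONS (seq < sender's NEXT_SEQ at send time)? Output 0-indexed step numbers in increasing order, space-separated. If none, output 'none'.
Answer: 5

Derivation:
Step 1: SEND seq=200 -> fresh
Step 2: DROP seq=228 -> fresh
Step 3: SEND seq=254 -> fresh
Step 4: SEND seq=340 -> fresh
Step 5: SEND seq=228 -> retransmit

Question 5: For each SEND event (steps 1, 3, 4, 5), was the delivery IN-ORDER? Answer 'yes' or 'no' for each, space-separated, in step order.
Step 1: SEND seq=200 -> in-order
Step 3: SEND seq=254 -> out-of-order
Step 4: SEND seq=340 -> out-of-order
Step 5: SEND seq=228 -> in-order

Answer: yes no no yes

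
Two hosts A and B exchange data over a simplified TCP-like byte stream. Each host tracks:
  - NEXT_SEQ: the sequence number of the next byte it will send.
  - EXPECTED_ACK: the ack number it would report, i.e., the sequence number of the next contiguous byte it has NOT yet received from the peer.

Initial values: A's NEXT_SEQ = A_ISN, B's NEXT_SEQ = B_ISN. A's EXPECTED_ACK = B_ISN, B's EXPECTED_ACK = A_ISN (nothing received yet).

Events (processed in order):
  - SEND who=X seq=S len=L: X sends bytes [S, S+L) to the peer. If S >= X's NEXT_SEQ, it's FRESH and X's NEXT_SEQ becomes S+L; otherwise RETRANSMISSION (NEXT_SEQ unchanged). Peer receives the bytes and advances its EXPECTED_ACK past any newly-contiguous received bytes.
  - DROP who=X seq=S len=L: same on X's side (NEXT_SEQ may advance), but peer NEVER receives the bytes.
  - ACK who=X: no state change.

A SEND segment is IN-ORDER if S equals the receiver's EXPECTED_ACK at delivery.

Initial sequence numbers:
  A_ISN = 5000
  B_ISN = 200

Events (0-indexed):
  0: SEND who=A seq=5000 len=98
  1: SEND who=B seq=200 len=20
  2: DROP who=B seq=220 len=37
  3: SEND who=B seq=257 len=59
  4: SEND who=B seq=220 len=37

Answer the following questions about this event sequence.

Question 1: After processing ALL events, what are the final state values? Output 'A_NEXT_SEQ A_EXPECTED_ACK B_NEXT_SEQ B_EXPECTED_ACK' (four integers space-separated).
Answer: 5098 316 316 5098

Derivation:
After event 0: A_seq=5098 A_ack=200 B_seq=200 B_ack=5098
After event 1: A_seq=5098 A_ack=220 B_seq=220 B_ack=5098
After event 2: A_seq=5098 A_ack=220 B_seq=257 B_ack=5098
After event 3: A_seq=5098 A_ack=220 B_seq=316 B_ack=5098
After event 4: A_seq=5098 A_ack=316 B_seq=316 B_ack=5098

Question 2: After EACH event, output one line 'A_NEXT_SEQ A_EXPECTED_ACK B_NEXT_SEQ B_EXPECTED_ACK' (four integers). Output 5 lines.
5098 200 200 5098
5098 220 220 5098
5098 220 257 5098
5098 220 316 5098
5098 316 316 5098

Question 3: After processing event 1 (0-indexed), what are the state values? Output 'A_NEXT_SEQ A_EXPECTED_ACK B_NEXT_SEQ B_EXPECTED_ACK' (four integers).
After event 0: A_seq=5098 A_ack=200 B_seq=200 B_ack=5098
After event 1: A_seq=5098 A_ack=220 B_seq=220 B_ack=5098

5098 220 220 5098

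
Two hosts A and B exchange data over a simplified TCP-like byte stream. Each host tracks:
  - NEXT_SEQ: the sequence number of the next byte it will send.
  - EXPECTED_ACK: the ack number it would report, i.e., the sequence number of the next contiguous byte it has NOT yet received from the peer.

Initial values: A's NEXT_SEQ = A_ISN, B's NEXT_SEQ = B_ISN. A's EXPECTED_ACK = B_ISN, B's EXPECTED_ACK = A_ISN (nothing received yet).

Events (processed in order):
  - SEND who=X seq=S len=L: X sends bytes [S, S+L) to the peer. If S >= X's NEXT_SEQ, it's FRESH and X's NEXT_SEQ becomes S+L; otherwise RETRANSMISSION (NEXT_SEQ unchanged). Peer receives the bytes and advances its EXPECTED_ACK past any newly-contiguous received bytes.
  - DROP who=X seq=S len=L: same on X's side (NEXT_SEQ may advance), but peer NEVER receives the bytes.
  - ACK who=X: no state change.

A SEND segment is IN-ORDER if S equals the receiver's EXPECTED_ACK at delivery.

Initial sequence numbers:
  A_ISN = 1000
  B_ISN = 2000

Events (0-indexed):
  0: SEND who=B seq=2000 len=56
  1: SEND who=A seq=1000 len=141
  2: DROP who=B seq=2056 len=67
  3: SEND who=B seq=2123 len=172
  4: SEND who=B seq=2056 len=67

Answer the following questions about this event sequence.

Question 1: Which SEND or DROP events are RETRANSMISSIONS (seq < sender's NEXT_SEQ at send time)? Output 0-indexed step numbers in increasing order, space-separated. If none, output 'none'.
Answer: 4

Derivation:
Step 0: SEND seq=2000 -> fresh
Step 1: SEND seq=1000 -> fresh
Step 2: DROP seq=2056 -> fresh
Step 3: SEND seq=2123 -> fresh
Step 4: SEND seq=2056 -> retransmit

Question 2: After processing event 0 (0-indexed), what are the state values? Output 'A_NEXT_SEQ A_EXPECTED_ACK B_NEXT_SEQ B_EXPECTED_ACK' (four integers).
After event 0: A_seq=1000 A_ack=2056 B_seq=2056 B_ack=1000

1000 2056 2056 1000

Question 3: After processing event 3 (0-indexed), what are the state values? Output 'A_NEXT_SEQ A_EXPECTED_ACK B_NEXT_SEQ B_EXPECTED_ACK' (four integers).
After event 0: A_seq=1000 A_ack=2056 B_seq=2056 B_ack=1000
After event 1: A_seq=1141 A_ack=2056 B_seq=2056 B_ack=1141
After event 2: A_seq=1141 A_ack=2056 B_seq=2123 B_ack=1141
After event 3: A_seq=1141 A_ack=2056 B_seq=2295 B_ack=1141

1141 2056 2295 1141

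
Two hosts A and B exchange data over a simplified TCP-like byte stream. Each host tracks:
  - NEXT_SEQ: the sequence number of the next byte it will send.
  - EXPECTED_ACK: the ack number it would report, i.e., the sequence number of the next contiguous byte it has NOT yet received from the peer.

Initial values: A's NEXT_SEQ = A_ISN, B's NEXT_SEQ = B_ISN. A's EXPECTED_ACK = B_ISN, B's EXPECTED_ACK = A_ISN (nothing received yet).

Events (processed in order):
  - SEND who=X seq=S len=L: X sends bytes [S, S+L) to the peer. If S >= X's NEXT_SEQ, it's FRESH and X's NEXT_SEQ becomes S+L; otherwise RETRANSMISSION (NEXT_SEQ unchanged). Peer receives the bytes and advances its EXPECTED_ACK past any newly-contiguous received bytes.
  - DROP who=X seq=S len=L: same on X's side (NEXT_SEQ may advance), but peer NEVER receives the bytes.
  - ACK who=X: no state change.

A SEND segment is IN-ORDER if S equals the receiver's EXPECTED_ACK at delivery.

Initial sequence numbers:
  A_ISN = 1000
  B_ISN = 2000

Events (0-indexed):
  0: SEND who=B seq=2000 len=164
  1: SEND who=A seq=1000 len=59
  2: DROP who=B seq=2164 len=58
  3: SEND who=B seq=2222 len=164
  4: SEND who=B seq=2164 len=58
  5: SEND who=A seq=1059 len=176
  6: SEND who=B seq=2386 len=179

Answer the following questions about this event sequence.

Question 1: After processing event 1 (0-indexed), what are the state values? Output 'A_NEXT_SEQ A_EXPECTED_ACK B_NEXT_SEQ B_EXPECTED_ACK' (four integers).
After event 0: A_seq=1000 A_ack=2164 B_seq=2164 B_ack=1000
After event 1: A_seq=1059 A_ack=2164 B_seq=2164 B_ack=1059

1059 2164 2164 1059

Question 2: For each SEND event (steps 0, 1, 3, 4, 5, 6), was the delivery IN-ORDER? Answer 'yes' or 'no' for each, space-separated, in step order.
Answer: yes yes no yes yes yes

Derivation:
Step 0: SEND seq=2000 -> in-order
Step 1: SEND seq=1000 -> in-order
Step 3: SEND seq=2222 -> out-of-order
Step 4: SEND seq=2164 -> in-order
Step 5: SEND seq=1059 -> in-order
Step 6: SEND seq=2386 -> in-order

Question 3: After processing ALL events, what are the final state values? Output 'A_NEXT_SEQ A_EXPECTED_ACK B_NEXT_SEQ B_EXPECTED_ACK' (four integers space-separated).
After event 0: A_seq=1000 A_ack=2164 B_seq=2164 B_ack=1000
After event 1: A_seq=1059 A_ack=2164 B_seq=2164 B_ack=1059
After event 2: A_seq=1059 A_ack=2164 B_seq=2222 B_ack=1059
After event 3: A_seq=1059 A_ack=2164 B_seq=2386 B_ack=1059
After event 4: A_seq=1059 A_ack=2386 B_seq=2386 B_ack=1059
After event 5: A_seq=1235 A_ack=2386 B_seq=2386 B_ack=1235
After event 6: A_seq=1235 A_ack=2565 B_seq=2565 B_ack=1235

Answer: 1235 2565 2565 1235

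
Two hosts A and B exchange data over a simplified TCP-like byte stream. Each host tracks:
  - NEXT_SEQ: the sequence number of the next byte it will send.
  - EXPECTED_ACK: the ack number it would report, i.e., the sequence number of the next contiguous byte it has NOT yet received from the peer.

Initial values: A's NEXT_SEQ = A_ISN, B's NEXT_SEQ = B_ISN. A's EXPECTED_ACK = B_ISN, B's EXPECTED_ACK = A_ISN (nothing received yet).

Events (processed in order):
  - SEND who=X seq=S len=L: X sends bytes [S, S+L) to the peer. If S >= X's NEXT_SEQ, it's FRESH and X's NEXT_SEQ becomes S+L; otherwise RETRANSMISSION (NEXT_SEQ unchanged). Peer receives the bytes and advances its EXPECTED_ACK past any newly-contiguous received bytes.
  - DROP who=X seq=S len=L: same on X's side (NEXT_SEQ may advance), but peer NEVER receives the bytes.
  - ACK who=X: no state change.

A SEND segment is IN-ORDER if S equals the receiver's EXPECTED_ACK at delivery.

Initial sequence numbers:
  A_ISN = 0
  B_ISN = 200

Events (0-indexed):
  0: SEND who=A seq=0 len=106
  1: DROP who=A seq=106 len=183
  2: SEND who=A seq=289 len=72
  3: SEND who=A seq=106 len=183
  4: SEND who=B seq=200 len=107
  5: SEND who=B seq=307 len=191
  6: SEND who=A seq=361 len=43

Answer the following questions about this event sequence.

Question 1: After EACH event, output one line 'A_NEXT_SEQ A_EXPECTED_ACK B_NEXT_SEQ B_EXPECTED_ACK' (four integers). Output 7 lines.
106 200 200 106
289 200 200 106
361 200 200 106
361 200 200 361
361 307 307 361
361 498 498 361
404 498 498 404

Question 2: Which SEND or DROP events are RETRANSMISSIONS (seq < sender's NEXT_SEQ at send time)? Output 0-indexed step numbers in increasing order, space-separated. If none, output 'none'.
Step 0: SEND seq=0 -> fresh
Step 1: DROP seq=106 -> fresh
Step 2: SEND seq=289 -> fresh
Step 3: SEND seq=106 -> retransmit
Step 4: SEND seq=200 -> fresh
Step 5: SEND seq=307 -> fresh
Step 6: SEND seq=361 -> fresh

Answer: 3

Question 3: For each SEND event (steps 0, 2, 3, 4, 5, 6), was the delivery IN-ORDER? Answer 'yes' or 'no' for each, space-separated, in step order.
Step 0: SEND seq=0 -> in-order
Step 2: SEND seq=289 -> out-of-order
Step 3: SEND seq=106 -> in-order
Step 4: SEND seq=200 -> in-order
Step 5: SEND seq=307 -> in-order
Step 6: SEND seq=361 -> in-order

Answer: yes no yes yes yes yes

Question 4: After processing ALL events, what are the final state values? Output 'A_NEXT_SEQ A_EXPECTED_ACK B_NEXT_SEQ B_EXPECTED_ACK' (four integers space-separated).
After event 0: A_seq=106 A_ack=200 B_seq=200 B_ack=106
After event 1: A_seq=289 A_ack=200 B_seq=200 B_ack=106
After event 2: A_seq=361 A_ack=200 B_seq=200 B_ack=106
After event 3: A_seq=361 A_ack=200 B_seq=200 B_ack=361
After event 4: A_seq=361 A_ack=307 B_seq=307 B_ack=361
After event 5: A_seq=361 A_ack=498 B_seq=498 B_ack=361
After event 6: A_seq=404 A_ack=498 B_seq=498 B_ack=404

Answer: 404 498 498 404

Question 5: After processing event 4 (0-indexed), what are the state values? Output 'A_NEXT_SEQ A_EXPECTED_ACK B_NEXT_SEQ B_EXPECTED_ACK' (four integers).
After event 0: A_seq=106 A_ack=200 B_seq=200 B_ack=106
After event 1: A_seq=289 A_ack=200 B_seq=200 B_ack=106
After event 2: A_seq=361 A_ack=200 B_seq=200 B_ack=106
After event 3: A_seq=361 A_ack=200 B_seq=200 B_ack=361
After event 4: A_seq=361 A_ack=307 B_seq=307 B_ack=361

361 307 307 361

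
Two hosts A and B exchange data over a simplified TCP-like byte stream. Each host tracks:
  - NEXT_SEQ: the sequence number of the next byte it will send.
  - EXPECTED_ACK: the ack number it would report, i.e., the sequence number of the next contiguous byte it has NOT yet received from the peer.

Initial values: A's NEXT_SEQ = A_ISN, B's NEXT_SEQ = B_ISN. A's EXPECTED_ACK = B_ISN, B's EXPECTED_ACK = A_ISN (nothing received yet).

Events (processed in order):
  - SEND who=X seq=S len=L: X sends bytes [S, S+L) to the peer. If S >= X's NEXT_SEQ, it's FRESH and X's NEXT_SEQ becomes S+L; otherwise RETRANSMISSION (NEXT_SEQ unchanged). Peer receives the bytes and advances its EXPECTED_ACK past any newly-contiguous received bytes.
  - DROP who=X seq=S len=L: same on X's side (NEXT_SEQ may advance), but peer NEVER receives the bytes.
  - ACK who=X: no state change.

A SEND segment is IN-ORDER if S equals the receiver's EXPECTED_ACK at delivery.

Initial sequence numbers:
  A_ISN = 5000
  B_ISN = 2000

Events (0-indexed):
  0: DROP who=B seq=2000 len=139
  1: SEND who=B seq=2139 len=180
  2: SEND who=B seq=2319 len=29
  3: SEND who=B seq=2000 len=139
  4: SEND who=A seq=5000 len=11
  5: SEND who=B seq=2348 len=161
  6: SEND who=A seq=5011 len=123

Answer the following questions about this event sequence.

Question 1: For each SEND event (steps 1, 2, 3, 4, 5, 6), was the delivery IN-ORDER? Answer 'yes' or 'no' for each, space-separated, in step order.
Answer: no no yes yes yes yes

Derivation:
Step 1: SEND seq=2139 -> out-of-order
Step 2: SEND seq=2319 -> out-of-order
Step 3: SEND seq=2000 -> in-order
Step 4: SEND seq=5000 -> in-order
Step 5: SEND seq=2348 -> in-order
Step 6: SEND seq=5011 -> in-order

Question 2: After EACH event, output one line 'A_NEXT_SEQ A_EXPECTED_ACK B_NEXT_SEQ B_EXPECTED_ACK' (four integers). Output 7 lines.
5000 2000 2139 5000
5000 2000 2319 5000
5000 2000 2348 5000
5000 2348 2348 5000
5011 2348 2348 5011
5011 2509 2509 5011
5134 2509 2509 5134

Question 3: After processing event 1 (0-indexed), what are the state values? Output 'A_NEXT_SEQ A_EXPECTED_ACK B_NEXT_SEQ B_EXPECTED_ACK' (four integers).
After event 0: A_seq=5000 A_ack=2000 B_seq=2139 B_ack=5000
After event 1: A_seq=5000 A_ack=2000 B_seq=2319 B_ack=5000

5000 2000 2319 5000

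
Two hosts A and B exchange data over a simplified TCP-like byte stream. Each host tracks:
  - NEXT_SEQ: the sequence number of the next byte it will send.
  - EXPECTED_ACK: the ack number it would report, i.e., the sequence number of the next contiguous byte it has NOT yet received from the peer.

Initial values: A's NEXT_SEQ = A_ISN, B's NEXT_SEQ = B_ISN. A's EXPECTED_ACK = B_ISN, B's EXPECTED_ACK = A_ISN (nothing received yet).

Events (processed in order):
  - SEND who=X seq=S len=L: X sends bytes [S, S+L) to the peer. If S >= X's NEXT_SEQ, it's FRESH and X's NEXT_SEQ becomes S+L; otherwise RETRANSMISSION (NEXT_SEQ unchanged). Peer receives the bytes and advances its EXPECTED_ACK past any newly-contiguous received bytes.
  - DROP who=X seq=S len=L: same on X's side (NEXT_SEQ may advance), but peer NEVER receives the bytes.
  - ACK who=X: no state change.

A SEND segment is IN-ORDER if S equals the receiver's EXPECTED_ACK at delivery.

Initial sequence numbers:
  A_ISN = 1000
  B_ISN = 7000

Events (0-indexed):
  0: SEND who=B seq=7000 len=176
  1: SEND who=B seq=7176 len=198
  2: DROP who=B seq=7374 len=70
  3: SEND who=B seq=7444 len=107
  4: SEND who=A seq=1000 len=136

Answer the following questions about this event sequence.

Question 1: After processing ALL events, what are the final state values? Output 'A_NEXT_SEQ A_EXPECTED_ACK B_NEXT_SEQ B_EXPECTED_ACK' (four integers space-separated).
After event 0: A_seq=1000 A_ack=7176 B_seq=7176 B_ack=1000
After event 1: A_seq=1000 A_ack=7374 B_seq=7374 B_ack=1000
After event 2: A_seq=1000 A_ack=7374 B_seq=7444 B_ack=1000
After event 3: A_seq=1000 A_ack=7374 B_seq=7551 B_ack=1000
After event 4: A_seq=1136 A_ack=7374 B_seq=7551 B_ack=1136

Answer: 1136 7374 7551 1136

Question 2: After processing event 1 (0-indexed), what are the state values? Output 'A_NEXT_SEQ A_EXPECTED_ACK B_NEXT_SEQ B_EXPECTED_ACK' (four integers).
After event 0: A_seq=1000 A_ack=7176 B_seq=7176 B_ack=1000
After event 1: A_seq=1000 A_ack=7374 B_seq=7374 B_ack=1000

1000 7374 7374 1000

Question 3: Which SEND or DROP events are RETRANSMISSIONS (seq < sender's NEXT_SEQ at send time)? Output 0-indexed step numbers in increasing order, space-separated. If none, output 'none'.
Step 0: SEND seq=7000 -> fresh
Step 1: SEND seq=7176 -> fresh
Step 2: DROP seq=7374 -> fresh
Step 3: SEND seq=7444 -> fresh
Step 4: SEND seq=1000 -> fresh

Answer: none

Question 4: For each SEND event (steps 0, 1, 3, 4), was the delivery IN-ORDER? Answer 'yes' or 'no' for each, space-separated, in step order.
Answer: yes yes no yes

Derivation:
Step 0: SEND seq=7000 -> in-order
Step 1: SEND seq=7176 -> in-order
Step 3: SEND seq=7444 -> out-of-order
Step 4: SEND seq=1000 -> in-order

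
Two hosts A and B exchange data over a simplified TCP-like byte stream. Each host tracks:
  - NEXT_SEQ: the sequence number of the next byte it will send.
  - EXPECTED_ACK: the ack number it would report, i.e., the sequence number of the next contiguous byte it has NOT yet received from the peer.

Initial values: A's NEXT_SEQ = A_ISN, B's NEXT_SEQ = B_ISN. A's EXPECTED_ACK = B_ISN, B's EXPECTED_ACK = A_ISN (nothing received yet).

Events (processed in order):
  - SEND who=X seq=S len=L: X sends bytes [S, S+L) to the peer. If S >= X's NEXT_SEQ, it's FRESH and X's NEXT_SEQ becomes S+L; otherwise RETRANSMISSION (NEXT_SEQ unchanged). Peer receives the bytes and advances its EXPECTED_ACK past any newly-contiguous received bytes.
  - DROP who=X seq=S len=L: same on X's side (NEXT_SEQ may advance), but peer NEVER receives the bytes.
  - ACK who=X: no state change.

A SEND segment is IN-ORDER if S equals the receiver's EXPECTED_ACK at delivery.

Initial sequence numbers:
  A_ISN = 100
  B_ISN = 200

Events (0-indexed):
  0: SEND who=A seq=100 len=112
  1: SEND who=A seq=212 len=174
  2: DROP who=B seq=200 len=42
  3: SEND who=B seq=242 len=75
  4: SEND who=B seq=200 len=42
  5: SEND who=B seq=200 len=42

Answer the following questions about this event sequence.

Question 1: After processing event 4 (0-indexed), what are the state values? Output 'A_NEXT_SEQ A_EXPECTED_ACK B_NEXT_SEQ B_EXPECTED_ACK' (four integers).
After event 0: A_seq=212 A_ack=200 B_seq=200 B_ack=212
After event 1: A_seq=386 A_ack=200 B_seq=200 B_ack=386
After event 2: A_seq=386 A_ack=200 B_seq=242 B_ack=386
After event 3: A_seq=386 A_ack=200 B_seq=317 B_ack=386
After event 4: A_seq=386 A_ack=317 B_seq=317 B_ack=386

386 317 317 386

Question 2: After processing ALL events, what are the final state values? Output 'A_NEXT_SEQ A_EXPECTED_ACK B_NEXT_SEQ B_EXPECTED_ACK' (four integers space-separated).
Answer: 386 317 317 386

Derivation:
After event 0: A_seq=212 A_ack=200 B_seq=200 B_ack=212
After event 1: A_seq=386 A_ack=200 B_seq=200 B_ack=386
After event 2: A_seq=386 A_ack=200 B_seq=242 B_ack=386
After event 3: A_seq=386 A_ack=200 B_seq=317 B_ack=386
After event 4: A_seq=386 A_ack=317 B_seq=317 B_ack=386
After event 5: A_seq=386 A_ack=317 B_seq=317 B_ack=386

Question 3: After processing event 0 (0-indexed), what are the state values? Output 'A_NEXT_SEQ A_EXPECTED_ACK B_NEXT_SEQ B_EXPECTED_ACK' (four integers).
After event 0: A_seq=212 A_ack=200 B_seq=200 B_ack=212

212 200 200 212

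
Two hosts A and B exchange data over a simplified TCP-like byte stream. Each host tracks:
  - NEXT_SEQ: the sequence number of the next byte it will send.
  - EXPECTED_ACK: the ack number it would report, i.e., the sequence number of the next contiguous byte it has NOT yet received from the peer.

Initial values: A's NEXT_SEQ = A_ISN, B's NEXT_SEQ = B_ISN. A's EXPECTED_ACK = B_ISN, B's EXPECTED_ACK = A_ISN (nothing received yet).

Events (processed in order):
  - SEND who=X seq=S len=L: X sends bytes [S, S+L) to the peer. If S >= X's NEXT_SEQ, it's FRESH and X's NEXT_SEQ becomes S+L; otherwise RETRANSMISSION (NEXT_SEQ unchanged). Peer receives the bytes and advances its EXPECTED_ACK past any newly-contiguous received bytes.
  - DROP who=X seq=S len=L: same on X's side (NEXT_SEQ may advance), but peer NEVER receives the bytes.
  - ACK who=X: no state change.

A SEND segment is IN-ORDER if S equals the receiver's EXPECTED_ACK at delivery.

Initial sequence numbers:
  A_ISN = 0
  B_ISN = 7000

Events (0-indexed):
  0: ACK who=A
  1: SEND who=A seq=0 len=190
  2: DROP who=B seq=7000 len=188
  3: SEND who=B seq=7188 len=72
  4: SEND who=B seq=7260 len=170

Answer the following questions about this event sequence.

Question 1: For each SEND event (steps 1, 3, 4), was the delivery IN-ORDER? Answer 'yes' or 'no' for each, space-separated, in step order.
Step 1: SEND seq=0 -> in-order
Step 3: SEND seq=7188 -> out-of-order
Step 4: SEND seq=7260 -> out-of-order

Answer: yes no no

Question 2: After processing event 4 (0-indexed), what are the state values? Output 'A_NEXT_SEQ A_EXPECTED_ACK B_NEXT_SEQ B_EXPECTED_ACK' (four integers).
After event 0: A_seq=0 A_ack=7000 B_seq=7000 B_ack=0
After event 1: A_seq=190 A_ack=7000 B_seq=7000 B_ack=190
After event 2: A_seq=190 A_ack=7000 B_seq=7188 B_ack=190
After event 3: A_seq=190 A_ack=7000 B_seq=7260 B_ack=190
After event 4: A_seq=190 A_ack=7000 B_seq=7430 B_ack=190

190 7000 7430 190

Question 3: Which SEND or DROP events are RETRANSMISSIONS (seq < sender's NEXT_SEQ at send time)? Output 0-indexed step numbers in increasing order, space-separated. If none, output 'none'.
Answer: none

Derivation:
Step 1: SEND seq=0 -> fresh
Step 2: DROP seq=7000 -> fresh
Step 3: SEND seq=7188 -> fresh
Step 4: SEND seq=7260 -> fresh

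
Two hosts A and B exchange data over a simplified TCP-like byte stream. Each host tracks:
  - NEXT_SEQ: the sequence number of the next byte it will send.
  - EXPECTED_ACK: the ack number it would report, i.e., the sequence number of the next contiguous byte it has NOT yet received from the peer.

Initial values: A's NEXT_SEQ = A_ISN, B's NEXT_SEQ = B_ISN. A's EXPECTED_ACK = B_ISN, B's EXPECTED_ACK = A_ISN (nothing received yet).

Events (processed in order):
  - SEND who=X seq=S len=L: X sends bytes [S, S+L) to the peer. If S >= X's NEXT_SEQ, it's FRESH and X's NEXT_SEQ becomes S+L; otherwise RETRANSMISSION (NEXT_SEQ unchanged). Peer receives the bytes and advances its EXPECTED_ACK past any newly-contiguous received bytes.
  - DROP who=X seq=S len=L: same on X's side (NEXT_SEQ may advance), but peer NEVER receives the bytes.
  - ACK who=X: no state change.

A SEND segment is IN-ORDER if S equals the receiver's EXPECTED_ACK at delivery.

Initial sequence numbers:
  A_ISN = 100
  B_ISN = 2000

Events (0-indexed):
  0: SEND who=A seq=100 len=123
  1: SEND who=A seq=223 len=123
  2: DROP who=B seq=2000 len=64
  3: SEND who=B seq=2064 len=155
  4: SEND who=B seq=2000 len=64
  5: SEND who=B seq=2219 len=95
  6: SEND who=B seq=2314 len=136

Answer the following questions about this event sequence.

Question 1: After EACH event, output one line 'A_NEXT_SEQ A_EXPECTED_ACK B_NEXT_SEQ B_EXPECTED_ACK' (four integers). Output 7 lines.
223 2000 2000 223
346 2000 2000 346
346 2000 2064 346
346 2000 2219 346
346 2219 2219 346
346 2314 2314 346
346 2450 2450 346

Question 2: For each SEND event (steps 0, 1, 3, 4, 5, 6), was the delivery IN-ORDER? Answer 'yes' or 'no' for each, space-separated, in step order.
Answer: yes yes no yes yes yes

Derivation:
Step 0: SEND seq=100 -> in-order
Step 1: SEND seq=223 -> in-order
Step 3: SEND seq=2064 -> out-of-order
Step 4: SEND seq=2000 -> in-order
Step 5: SEND seq=2219 -> in-order
Step 6: SEND seq=2314 -> in-order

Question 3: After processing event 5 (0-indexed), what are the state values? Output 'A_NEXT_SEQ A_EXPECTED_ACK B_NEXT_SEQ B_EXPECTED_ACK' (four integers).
After event 0: A_seq=223 A_ack=2000 B_seq=2000 B_ack=223
After event 1: A_seq=346 A_ack=2000 B_seq=2000 B_ack=346
After event 2: A_seq=346 A_ack=2000 B_seq=2064 B_ack=346
After event 3: A_seq=346 A_ack=2000 B_seq=2219 B_ack=346
After event 4: A_seq=346 A_ack=2219 B_seq=2219 B_ack=346
After event 5: A_seq=346 A_ack=2314 B_seq=2314 B_ack=346

346 2314 2314 346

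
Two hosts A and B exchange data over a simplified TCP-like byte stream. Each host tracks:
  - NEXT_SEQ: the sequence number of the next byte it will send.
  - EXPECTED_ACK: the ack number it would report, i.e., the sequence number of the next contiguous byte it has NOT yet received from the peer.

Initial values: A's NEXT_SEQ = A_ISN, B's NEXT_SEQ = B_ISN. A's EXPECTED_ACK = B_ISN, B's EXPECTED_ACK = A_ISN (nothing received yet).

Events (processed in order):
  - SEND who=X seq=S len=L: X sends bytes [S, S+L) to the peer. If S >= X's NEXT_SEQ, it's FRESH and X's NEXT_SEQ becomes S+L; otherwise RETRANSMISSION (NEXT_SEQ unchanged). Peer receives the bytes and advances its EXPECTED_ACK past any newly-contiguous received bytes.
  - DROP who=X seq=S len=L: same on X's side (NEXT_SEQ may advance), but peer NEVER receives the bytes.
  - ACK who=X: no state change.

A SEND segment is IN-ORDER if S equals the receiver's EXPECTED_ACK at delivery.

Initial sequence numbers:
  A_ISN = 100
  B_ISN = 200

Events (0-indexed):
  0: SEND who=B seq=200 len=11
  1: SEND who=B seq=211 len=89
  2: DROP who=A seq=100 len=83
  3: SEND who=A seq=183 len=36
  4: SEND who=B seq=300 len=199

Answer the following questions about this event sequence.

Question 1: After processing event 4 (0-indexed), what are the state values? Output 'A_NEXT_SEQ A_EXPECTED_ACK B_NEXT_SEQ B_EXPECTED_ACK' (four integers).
After event 0: A_seq=100 A_ack=211 B_seq=211 B_ack=100
After event 1: A_seq=100 A_ack=300 B_seq=300 B_ack=100
After event 2: A_seq=183 A_ack=300 B_seq=300 B_ack=100
After event 3: A_seq=219 A_ack=300 B_seq=300 B_ack=100
After event 4: A_seq=219 A_ack=499 B_seq=499 B_ack=100

219 499 499 100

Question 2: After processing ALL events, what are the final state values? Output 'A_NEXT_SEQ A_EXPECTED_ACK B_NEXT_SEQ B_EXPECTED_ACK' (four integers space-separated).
After event 0: A_seq=100 A_ack=211 B_seq=211 B_ack=100
After event 1: A_seq=100 A_ack=300 B_seq=300 B_ack=100
After event 2: A_seq=183 A_ack=300 B_seq=300 B_ack=100
After event 3: A_seq=219 A_ack=300 B_seq=300 B_ack=100
After event 4: A_seq=219 A_ack=499 B_seq=499 B_ack=100

Answer: 219 499 499 100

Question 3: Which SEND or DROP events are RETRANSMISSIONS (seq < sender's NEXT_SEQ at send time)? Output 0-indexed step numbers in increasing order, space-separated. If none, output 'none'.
Answer: none

Derivation:
Step 0: SEND seq=200 -> fresh
Step 1: SEND seq=211 -> fresh
Step 2: DROP seq=100 -> fresh
Step 3: SEND seq=183 -> fresh
Step 4: SEND seq=300 -> fresh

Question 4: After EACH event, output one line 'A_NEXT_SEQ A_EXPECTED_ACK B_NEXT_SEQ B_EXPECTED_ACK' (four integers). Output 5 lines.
100 211 211 100
100 300 300 100
183 300 300 100
219 300 300 100
219 499 499 100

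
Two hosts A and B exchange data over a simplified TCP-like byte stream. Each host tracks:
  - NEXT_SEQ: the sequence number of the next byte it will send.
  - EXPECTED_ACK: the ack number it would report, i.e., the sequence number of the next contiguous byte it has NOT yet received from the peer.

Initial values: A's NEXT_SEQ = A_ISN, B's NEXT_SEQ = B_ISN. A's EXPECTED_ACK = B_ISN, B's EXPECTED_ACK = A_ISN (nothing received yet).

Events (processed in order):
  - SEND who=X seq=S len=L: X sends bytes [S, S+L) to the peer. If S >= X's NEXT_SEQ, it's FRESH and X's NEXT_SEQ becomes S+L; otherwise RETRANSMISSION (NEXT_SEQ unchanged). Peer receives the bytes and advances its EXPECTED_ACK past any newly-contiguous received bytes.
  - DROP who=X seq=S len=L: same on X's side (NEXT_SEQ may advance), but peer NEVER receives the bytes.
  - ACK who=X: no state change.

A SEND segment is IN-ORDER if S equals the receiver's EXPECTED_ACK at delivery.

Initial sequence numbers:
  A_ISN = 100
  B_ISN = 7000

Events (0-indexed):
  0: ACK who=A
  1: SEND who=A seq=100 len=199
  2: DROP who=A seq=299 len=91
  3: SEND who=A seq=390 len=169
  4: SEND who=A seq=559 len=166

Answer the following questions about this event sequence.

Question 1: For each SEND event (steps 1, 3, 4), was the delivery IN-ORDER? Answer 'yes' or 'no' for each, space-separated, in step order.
Answer: yes no no

Derivation:
Step 1: SEND seq=100 -> in-order
Step 3: SEND seq=390 -> out-of-order
Step 4: SEND seq=559 -> out-of-order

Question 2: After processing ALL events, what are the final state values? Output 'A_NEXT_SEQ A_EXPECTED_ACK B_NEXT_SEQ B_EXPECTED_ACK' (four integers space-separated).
Answer: 725 7000 7000 299

Derivation:
After event 0: A_seq=100 A_ack=7000 B_seq=7000 B_ack=100
After event 1: A_seq=299 A_ack=7000 B_seq=7000 B_ack=299
After event 2: A_seq=390 A_ack=7000 B_seq=7000 B_ack=299
After event 3: A_seq=559 A_ack=7000 B_seq=7000 B_ack=299
After event 4: A_seq=725 A_ack=7000 B_seq=7000 B_ack=299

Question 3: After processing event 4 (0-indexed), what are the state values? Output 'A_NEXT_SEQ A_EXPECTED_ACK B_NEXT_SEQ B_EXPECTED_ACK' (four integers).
After event 0: A_seq=100 A_ack=7000 B_seq=7000 B_ack=100
After event 1: A_seq=299 A_ack=7000 B_seq=7000 B_ack=299
After event 2: A_seq=390 A_ack=7000 B_seq=7000 B_ack=299
After event 3: A_seq=559 A_ack=7000 B_seq=7000 B_ack=299
After event 4: A_seq=725 A_ack=7000 B_seq=7000 B_ack=299

725 7000 7000 299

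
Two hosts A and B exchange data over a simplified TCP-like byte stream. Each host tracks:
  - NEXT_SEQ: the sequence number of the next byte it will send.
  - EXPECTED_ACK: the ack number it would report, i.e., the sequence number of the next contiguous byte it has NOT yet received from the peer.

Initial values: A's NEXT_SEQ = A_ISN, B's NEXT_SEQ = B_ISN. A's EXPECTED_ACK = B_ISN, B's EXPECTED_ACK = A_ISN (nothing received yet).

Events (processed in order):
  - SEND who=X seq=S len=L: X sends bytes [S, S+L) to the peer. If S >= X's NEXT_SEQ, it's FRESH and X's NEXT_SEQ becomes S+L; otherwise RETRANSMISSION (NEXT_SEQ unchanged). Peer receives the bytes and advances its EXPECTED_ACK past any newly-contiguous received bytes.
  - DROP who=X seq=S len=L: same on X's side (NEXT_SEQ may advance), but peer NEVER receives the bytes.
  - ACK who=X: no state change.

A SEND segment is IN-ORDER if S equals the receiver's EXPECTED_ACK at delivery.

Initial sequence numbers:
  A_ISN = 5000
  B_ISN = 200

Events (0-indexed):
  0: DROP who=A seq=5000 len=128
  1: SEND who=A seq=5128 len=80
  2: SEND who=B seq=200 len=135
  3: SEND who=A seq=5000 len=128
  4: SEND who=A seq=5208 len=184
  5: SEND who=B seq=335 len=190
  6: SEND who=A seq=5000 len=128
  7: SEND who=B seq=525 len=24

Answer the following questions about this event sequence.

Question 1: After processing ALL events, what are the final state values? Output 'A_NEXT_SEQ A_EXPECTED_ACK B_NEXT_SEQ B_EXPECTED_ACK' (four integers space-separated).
After event 0: A_seq=5128 A_ack=200 B_seq=200 B_ack=5000
After event 1: A_seq=5208 A_ack=200 B_seq=200 B_ack=5000
After event 2: A_seq=5208 A_ack=335 B_seq=335 B_ack=5000
After event 3: A_seq=5208 A_ack=335 B_seq=335 B_ack=5208
After event 4: A_seq=5392 A_ack=335 B_seq=335 B_ack=5392
After event 5: A_seq=5392 A_ack=525 B_seq=525 B_ack=5392
After event 6: A_seq=5392 A_ack=525 B_seq=525 B_ack=5392
After event 7: A_seq=5392 A_ack=549 B_seq=549 B_ack=5392

Answer: 5392 549 549 5392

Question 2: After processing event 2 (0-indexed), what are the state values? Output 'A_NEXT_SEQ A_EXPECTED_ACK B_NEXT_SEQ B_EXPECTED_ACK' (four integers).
After event 0: A_seq=5128 A_ack=200 B_seq=200 B_ack=5000
After event 1: A_seq=5208 A_ack=200 B_seq=200 B_ack=5000
After event 2: A_seq=5208 A_ack=335 B_seq=335 B_ack=5000

5208 335 335 5000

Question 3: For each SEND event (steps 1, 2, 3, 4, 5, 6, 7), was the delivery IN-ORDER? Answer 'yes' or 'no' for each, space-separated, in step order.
Step 1: SEND seq=5128 -> out-of-order
Step 2: SEND seq=200 -> in-order
Step 3: SEND seq=5000 -> in-order
Step 4: SEND seq=5208 -> in-order
Step 5: SEND seq=335 -> in-order
Step 6: SEND seq=5000 -> out-of-order
Step 7: SEND seq=525 -> in-order

Answer: no yes yes yes yes no yes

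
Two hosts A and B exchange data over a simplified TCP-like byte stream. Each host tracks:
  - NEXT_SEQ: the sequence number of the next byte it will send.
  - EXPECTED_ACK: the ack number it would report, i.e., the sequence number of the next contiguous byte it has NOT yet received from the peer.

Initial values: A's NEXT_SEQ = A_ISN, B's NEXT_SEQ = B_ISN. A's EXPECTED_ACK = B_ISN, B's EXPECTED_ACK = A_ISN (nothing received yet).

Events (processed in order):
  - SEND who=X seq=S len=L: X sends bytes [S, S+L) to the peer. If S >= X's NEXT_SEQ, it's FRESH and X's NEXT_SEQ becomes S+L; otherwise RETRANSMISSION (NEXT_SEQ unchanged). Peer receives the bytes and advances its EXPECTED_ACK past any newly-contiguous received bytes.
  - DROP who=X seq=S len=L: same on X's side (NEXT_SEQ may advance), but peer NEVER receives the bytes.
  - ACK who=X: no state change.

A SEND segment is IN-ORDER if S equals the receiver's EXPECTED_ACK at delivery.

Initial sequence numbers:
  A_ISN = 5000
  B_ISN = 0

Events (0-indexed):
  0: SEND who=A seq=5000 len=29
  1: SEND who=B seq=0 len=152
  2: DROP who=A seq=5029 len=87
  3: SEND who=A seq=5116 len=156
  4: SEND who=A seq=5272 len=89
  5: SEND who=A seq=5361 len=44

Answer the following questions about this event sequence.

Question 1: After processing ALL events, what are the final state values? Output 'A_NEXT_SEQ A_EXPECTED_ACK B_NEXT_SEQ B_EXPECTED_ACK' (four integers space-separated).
After event 0: A_seq=5029 A_ack=0 B_seq=0 B_ack=5029
After event 1: A_seq=5029 A_ack=152 B_seq=152 B_ack=5029
After event 2: A_seq=5116 A_ack=152 B_seq=152 B_ack=5029
After event 3: A_seq=5272 A_ack=152 B_seq=152 B_ack=5029
After event 4: A_seq=5361 A_ack=152 B_seq=152 B_ack=5029
After event 5: A_seq=5405 A_ack=152 B_seq=152 B_ack=5029

Answer: 5405 152 152 5029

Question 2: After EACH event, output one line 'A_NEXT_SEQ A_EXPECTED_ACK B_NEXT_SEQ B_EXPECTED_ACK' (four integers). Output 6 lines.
5029 0 0 5029
5029 152 152 5029
5116 152 152 5029
5272 152 152 5029
5361 152 152 5029
5405 152 152 5029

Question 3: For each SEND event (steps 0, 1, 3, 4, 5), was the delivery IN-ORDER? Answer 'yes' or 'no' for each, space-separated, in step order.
Step 0: SEND seq=5000 -> in-order
Step 1: SEND seq=0 -> in-order
Step 3: SEND seq=5116 -> out-of-order
Step 4: SEND seq=5272 -> out-of-order
Step 5: SEND seq=5361 -> out-of-order

Answer: yes yes no no no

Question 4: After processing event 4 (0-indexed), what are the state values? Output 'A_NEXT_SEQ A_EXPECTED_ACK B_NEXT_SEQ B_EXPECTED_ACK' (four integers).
After event 0: A_seq=5029 A_ack=0 B_seq=0 B_ack=5029
After event 1: A_seq=5029 A_ack=152 B_seq=152 B_ack=5029
After event 2: A_seq=5116 A_ack=152 B_seq=152 B_ack=5029
After event 3: A_seq=5272 A_ack=152 B_seq=152 B_ack=5029
After event 4: A_seq=5361 A_ack=152 B_seq=152 B_ack=5029

5361 152 152 5029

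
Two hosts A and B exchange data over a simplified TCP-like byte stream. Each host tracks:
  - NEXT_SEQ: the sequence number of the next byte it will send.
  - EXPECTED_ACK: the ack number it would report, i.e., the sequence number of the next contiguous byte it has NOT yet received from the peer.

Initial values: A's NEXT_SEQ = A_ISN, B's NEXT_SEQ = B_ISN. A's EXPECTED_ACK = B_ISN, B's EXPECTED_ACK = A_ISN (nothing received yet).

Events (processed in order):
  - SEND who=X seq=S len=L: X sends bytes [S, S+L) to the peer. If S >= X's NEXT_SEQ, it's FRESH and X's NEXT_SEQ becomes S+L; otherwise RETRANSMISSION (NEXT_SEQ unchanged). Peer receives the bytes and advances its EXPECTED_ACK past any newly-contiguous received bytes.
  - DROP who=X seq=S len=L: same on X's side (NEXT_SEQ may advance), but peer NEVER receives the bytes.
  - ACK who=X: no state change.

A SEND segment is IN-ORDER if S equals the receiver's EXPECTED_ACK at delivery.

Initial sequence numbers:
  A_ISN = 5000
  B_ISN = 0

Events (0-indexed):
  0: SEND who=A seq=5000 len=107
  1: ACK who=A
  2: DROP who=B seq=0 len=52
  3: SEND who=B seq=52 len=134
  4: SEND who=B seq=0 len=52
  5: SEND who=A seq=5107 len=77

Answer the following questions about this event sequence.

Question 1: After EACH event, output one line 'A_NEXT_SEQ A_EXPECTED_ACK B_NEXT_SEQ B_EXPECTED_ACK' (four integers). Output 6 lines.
5107 0 0 5107
5107 0 0 5107
5107 0 52 5107
5107 0 186 5107
5107 186 186 5107
5184 186 186 5184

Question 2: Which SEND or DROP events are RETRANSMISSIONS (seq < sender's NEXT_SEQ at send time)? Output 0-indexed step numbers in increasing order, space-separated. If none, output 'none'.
Step 0: SEND seq=5000 -> fresh
Step 2: DROP seq=0 -> fresh
Step 3: SEND seq=52 -> fresh
Step 4: SEND seq=0 -> retransmit
Step 5: SEND seq=5107 -> fresh

Answer: 4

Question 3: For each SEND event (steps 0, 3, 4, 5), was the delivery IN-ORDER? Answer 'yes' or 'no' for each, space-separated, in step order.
Step 0: SEND seq=5000 -> in-order
Step 3: SEND seq=52 -> out-of-order
Step 4: SEND seq=0 -> in-order
Step 5: SEND seq=5107 -> in-order

Answer: yes no yes yes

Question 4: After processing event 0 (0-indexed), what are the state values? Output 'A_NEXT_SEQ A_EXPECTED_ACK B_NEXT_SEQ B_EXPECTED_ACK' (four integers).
After event 0: A_seq=5107 A_ack=0 B_seq=0 B_ack=5107

5107 0 0 5107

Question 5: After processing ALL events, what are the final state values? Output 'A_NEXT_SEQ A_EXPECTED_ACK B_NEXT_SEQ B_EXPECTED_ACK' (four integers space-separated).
After event 0: A_seq=5107 A_ack=0 B_seq=0 B_ack=5107
After event 1: A_seq=5107 A_ack=0 B_seq=0 B_ack=5107
After event 2: A_seq=5107 A_ack=0 B_seq=52 B_ack=5107
After event 3: A_seq=5107 A_ack=0 B_seq=186 B_ack=5107
After event 4: A_seq=5107 A_ack=186 B_seq=186 B_ack=5107
After event 5: A_seq=5184 A_ack=186 B_seq=186 B_ack=5184

Answer: 5184 186 186 5184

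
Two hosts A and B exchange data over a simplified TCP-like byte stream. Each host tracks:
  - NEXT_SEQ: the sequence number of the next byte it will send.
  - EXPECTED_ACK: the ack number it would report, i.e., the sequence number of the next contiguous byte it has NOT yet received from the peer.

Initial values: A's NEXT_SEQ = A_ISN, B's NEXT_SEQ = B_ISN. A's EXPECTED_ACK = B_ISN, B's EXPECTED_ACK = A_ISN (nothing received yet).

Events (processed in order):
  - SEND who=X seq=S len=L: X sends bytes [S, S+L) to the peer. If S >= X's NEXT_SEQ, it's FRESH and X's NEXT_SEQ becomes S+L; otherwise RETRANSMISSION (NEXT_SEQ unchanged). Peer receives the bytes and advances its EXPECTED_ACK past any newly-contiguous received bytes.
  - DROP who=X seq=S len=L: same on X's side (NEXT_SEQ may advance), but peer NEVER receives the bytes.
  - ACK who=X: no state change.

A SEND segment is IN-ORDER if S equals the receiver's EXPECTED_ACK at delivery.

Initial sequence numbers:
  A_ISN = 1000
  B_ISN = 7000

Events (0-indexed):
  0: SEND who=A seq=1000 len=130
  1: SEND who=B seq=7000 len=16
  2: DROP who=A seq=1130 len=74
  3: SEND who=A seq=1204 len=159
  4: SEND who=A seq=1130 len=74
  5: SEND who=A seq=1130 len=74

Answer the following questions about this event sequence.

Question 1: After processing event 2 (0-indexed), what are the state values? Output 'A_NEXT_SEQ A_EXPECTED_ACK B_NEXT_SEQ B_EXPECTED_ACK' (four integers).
After event 0: A_seq=1130 A_ack=7000 B_seq=7000 B_ack=1130
After event 1: A_seq=1130 A_ack=7016 B_seq=7016 B_ack=1130
After event 2: A_seq=1204 A_ack=7016 B_seq=7016 B_ack=1130

1204 7016 7016 1130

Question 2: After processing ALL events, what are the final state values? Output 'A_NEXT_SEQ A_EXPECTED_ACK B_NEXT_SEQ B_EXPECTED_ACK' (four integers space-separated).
Answer: 1363 7016 7016 1363

Derivation:
After event 0: A_seq=1130 A_ack=7000 B_seq=7000 B_ack=1130
After event 1: A_seq=1130 A_ack=7016 B_seq=7016 B_ack=1130
After event 2: A_seq=1204 A_ack=7016 B_seq=7016 B_ack=1130
After event 3: A_seq=1363 A_ack=7016 B_seq=7016 B_ack=1130
After event 4: A_seq=1363 A_ack=7016 B_seq=7016 B_ack=1363
After event 5: A_seq=1363 A_ack=7016 B_seq=7016 B_ack=1363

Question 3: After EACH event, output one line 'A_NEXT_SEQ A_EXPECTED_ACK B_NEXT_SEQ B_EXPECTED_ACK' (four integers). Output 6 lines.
1130 7000 7000 1130
1130 7016 7016 1130
1204 7016 7016 1130
1363 7016 7016 1130
1363 7016 7016 1363
1363 7016 7016 1363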